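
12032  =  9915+2117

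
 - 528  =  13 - 541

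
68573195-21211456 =47361739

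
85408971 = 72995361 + 12413610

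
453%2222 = 453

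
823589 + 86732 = 910321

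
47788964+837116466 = 884905430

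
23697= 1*23697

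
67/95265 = 67/95265= 0.00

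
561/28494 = 187/9498 = 0.02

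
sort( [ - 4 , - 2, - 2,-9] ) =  [ - 9, - 4,-2,-2] 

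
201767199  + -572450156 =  - 370682957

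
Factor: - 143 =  - 11^1*13^1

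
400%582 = 400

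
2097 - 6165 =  - 4068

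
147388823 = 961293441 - 813904618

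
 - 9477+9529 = 52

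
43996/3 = 14665 + 1/3 = 14665.33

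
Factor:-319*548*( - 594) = 103838328 = 2^3*3^3*11^2*29^1 *137^1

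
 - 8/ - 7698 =4/3849 = 0.00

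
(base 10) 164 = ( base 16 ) A4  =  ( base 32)54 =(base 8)244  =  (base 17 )9B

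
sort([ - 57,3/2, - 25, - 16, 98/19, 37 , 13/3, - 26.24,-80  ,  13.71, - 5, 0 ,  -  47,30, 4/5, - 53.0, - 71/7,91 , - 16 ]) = [ - 80,  -  57, - 53.0, - 47, - 26.24, - 25, - 16, - 16, - 71/7, - 5,0, 4/5, 3/2, 13/3,98/19, 13.71, 30, 37, 91] 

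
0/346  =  0=0.00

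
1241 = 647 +594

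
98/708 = 49/354 = 0.14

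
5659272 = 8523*664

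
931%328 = 275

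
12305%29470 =12305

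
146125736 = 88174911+57950825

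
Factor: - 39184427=-39184427^1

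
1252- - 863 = 2115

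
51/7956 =1/156 = 0.01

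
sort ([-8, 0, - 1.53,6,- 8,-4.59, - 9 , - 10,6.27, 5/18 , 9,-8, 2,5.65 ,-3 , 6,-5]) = [ - 10, - 9,- 8,-8, - 8, - 5 , - 4.59, - 3,  -  1.53, 0, 5/18, 2, 5.65,6, 6, 6.27, 9 ]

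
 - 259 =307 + -566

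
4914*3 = 14742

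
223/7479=223/7479=0.03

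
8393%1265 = 803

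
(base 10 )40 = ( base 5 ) 130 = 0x28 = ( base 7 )55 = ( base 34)16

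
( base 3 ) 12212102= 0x10b5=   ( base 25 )6l2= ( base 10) 4277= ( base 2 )1000010110101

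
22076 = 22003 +73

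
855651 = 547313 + 308338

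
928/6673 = 928/6673= 0.14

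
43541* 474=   20638434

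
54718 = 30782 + 23936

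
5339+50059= 55398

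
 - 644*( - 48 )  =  30912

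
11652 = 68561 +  - 56909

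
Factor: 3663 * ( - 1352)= -4952376=- 2^3 * 3^2* 11^1* 13^2 * 37^1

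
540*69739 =37659060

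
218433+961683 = 1180116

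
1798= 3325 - 1527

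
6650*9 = 59850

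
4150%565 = 195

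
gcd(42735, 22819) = 1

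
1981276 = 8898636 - 6917360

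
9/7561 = 9/7561 = 0.00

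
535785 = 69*7765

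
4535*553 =2507855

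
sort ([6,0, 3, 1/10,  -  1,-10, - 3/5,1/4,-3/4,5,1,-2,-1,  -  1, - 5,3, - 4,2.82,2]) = [ - 10,  -  5, - 4,- 2, - 1, - 1, - 1, - 3/4, - 3/5,0,1/10,1/4,1,  2, 2.82,3,3,5, 6] 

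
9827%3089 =560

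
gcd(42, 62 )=2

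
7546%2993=1560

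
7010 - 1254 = 5756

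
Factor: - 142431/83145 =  - 5^( - 1 )*23^( -1 )*197^1= - 197/115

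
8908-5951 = 2957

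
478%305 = 173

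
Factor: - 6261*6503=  - 3^1*7^1*929^1*2087^1 = - 40715283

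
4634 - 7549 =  - 2915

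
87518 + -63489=24029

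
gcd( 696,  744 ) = 24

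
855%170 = 5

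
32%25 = 7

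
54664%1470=274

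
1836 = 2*918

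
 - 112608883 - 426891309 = - 539500192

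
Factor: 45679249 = 7^1*11^1*19^1*31223^1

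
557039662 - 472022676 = 85016986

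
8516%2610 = 686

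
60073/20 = 60073/20 = 3003.65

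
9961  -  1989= 7972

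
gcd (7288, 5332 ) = 4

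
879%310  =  259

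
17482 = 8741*2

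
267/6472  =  267/6472 = 0.04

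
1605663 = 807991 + 797672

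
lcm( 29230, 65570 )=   2426090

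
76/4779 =76/4779 = 0.02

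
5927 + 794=6721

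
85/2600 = 17/520 = 0.03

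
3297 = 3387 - 90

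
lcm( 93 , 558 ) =558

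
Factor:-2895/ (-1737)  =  5/3 = 3^ (-1)*5^1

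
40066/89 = 40066/89 =450.18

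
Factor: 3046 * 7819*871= 2^1*7^1*13^1 * 67^1*1117^1*1523^1  =  20744323054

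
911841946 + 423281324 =1335123270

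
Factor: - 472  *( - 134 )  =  63248=   2^4*59^1 *67^1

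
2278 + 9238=11516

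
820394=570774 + 249620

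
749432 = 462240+287192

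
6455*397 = 2562635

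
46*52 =2392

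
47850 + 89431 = 137281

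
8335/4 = 8335/4 = 2083.75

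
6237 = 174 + 6063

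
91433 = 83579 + 7854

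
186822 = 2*93411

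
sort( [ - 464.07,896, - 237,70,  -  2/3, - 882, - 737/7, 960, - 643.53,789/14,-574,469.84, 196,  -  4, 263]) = [ - 882,  -  643.53, - 574,-464.07, - 237, - 737/7, - 4, - 2/3,789/14,70,  196,263 , 469.84,896,960]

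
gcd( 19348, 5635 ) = 7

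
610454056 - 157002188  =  453451868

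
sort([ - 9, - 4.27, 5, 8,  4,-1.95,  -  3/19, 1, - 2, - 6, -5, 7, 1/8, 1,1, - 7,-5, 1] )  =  [- 9,-7, - 6, -5, - 5,-4.27, - 2,  -  1.95, - 3/19, 1/8,1, 1, 1, 1, 4,5, 7, 8]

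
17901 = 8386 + 9515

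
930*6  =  5580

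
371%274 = 97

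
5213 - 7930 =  - 2717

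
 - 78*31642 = - 2468076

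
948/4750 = 474/2375 = 0.20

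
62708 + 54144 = 116852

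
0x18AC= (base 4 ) 1202230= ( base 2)1100010101100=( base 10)6316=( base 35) 55g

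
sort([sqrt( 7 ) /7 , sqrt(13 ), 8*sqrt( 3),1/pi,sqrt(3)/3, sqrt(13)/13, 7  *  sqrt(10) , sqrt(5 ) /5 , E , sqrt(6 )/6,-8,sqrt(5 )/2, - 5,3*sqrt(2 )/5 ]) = [ - 8,- 5,sqrt(13)/13 , 1/pi,sqrt(7) /7 , sqrt( 6) /6,sqrt( 5) /5, sqrt( 3 )/3, 3*sqrt(2 )/5, sqrt( 5)/2,E,  sqrt(13),8 * sqrt( 3 ), 7*sqrt(10)]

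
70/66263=70/66263 = 0.00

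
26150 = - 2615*( - 10) 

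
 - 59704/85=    - 703 + 3/5 = - 702.40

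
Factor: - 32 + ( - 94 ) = - 126 = - 2^1*3^2*7^1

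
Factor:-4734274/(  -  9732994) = 23^1*59^( - 1 )*101^1*1019^1*82483^ ( - 1) = 2367137/4866497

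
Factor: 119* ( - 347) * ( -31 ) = 7^1*17^1*31^1*  347^1 = 1280083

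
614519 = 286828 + 327691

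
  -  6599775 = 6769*( - 975 )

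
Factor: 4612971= 3^1 * 11^1 * 139787^1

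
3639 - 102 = 3537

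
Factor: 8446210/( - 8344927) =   -  2^1*5^1 * 844621^1 * 8344927^( - 1)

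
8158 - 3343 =4815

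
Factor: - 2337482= -2^1*7^1*103^1 * 1621^1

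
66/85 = 66/85 = 0.78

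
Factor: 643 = 643^1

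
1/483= 1/483 = 0.00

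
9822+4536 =14358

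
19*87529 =1663051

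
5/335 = 1/67=0.01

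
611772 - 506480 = 105292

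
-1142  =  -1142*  1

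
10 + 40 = 50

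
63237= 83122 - 19885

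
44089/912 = 48 + 313/912 = 48.34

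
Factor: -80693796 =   -  2^2*3^1*151^1 *44533^1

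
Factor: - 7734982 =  - 2^1*3867491^1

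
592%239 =114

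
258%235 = 23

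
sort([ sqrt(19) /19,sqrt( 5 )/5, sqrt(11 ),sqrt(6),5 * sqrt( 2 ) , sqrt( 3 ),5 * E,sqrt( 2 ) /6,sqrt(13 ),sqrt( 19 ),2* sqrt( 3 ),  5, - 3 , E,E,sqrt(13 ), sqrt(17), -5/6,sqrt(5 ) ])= [ - 3, - 5/6,sqrt (19 )/19, sqrt(2) /6,sqrt ( 5)/5,  sqrt ( 3),sqrt(5 ),  sqrt(6),E, E,sqrt(11) , 2*sqrt (3 ),sqrt(13 ),sqrt( 13), sqrt(17 ),sqrt(19 ),5,5*sqrt(2),5 * E] 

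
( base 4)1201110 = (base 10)6228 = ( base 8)14124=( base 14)23AC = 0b1100001010100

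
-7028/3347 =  - 3 + 3013/3347 =-2.10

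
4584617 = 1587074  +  2997543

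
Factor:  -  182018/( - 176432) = 2^( - 3)*11027^ ( - 1 )*91009^1 = 91009/88216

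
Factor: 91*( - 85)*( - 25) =193375   =  5^3*7^1*13^1*17^1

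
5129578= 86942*59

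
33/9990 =11/3330  =  0.00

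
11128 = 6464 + 4664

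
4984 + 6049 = 11033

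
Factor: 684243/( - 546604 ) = - 2^(-2)*  3^2  *  7^1*10861^1*136651^( - 1 )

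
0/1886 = 0 = 0.00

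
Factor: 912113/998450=2^( - 1) *5^(  -  2)* 19^( - 1)*31^1*1051^( - 1 ) * 29423^1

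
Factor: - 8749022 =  -2^1*4374511^1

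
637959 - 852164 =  - 214205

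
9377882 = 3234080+6143802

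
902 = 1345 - 443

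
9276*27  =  250452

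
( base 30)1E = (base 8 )54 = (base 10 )44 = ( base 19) 26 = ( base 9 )48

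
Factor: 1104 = 2^4 * 3^1 * 23^1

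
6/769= 6/769 = 0.01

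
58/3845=58/3845 = 0.02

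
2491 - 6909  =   - 4418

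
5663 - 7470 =-1807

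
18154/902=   20+57/451 = 20.13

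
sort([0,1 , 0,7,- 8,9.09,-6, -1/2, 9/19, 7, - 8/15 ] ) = [-8, - 6, - 8/15, - 1/2,  0,0,  9/19,1, 7,  7,9.09]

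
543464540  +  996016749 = 1539481289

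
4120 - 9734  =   - 5614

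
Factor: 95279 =95279^1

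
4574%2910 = 1664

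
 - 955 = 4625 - 5580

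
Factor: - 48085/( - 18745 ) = 23^ ( - 1 )*59^1 = 59/23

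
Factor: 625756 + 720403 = 1346159 = 1346159^1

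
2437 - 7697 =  - 5260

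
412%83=80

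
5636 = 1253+4383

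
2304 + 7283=9587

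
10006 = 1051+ 8955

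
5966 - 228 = 5738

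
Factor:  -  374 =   -  2^1*11^1*17^1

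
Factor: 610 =2^1 * 5^1 * 61^1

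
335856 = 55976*6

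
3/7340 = 3/7340= 0.00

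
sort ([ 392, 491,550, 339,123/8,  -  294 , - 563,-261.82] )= [ -563, - 294, - 261.82, 123/8, 339 , 392, 491 , 550 ]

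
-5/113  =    -  5/113 = - 0.04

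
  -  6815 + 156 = - 6659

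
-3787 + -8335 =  - 12122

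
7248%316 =296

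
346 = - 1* ( - 346 ) 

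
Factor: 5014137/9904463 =3^1*2063^(-1 )*4801^( - 1)*1671379^1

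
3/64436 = 3/64436 = 0.00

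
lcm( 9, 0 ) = 0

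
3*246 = 738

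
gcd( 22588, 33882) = 11294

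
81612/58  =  1407 + 3/29=1407.10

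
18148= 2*9074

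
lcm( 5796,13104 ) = 301392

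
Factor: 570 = 2^1*3^1*5^1*19^1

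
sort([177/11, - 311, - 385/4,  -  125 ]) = [ - 311, - 125, - 385/4, 177/11]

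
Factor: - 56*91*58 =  - 2^4*7^2*13^1*29^1=- 295568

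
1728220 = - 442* ( - 3910 ) 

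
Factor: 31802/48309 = 2^1*3^( - 1)*15901^1*16103^( - 1)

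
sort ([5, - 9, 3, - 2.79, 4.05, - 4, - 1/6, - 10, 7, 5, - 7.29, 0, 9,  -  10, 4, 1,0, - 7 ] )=[ - 10, - 10, - 9 , - 7.29, - 7, - 4, - 2.79,-1/6, 0, 0, 1, 3,  4,4.05, 5,5, 7,  9]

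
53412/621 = 86+ 2/207 = 86.01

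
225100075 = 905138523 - 680038448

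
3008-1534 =1474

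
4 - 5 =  - 1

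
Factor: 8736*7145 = 2^5 * 3^1*5^1*7^1*13^1*1429^1  =  62418720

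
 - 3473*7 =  - 24311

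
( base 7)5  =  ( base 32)5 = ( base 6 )5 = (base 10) 5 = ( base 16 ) 5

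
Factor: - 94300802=-2^1*17^1*127^1*21839^1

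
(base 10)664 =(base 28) NK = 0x298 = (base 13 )3C1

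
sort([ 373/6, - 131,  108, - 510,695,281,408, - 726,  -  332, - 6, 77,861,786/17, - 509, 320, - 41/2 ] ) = [ - 726, - 510 , - 509,- 332,-131, -41/2 ,- 6,786/17, 373/6, 77 , 108,  281,  320,408,695,861 ] 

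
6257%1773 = 938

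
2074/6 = 345 + 2/3 = 345.67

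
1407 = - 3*(-469)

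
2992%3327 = 2992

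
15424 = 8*1928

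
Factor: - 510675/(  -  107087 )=825/173=3^1*5^2*11^1 * 173^(-1 )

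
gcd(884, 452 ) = 4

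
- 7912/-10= 791 + 1/5 = 791.20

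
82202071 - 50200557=32001514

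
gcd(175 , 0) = 175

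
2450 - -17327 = 19777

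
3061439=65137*47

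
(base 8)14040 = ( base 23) BFC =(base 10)6176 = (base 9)8422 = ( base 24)ah8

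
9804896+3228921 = 13033817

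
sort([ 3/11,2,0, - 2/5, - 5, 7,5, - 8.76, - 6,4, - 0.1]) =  [ - 8.76, - 6, - 5, - 2/5 , - 0.1 , 0, 3/11 , 2 , 4, 5, 7]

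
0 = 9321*0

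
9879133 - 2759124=7120009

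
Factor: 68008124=2^2*439^1*38729^1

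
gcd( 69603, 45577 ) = 1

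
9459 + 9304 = 18763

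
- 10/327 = - 10/327 = -  0.03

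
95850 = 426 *225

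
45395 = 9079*5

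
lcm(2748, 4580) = 13740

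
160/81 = 160/81 =1.98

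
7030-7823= - 793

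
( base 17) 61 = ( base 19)58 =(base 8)147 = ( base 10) 103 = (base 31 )3a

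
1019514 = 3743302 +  - 2723788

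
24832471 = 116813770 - 91981299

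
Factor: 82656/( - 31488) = -21/8= - 2^(-3 )*3^1 * 7^1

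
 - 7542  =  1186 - 8728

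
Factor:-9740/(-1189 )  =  2^2*5^1*29^(-1)*41^( - 1)*487^1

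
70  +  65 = 135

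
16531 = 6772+9759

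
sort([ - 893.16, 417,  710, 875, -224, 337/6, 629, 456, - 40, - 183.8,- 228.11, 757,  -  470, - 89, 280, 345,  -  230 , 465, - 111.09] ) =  [-893.16, - 470, - 230, - 228.11, - 224,-183.8, - 111.09, - 89,  -  40,337/6,280,345, 417, 456, 465, 629,710, 757, 875 ] 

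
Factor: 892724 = 2^2*7^1*31883^1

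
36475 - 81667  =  - 45192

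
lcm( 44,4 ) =44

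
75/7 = 75/7 = 10.71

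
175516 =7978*22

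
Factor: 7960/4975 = 8/5 = 2^3*5^( - 1)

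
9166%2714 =1024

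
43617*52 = 2268084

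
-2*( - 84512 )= 169024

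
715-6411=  - 5696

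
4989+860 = 5849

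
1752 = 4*438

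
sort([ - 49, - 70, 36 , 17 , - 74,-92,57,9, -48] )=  [ - 92, - 74, - 70, - 49 , - 48, 9, 17, 36,57]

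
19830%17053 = 2777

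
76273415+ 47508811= 123782226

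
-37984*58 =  - 2203072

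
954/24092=477/12046 = 0.04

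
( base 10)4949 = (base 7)20300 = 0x1355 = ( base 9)6708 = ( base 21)b4e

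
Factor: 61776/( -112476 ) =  - 396/721 = - 2^2*3^2*7^( - 1 )*11^1*103^( - 1)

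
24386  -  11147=13239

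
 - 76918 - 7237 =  - 84155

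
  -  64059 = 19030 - 83089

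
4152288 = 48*86506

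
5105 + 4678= 9783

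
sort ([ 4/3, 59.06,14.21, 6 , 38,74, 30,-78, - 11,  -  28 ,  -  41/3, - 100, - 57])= [ - 100 , - 78,-57 , - 28, - 41/3, - 11, 4/3, 6,14.21, 30, 38, 59.06, 74 ]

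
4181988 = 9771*428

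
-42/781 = -42/781 = -  0.05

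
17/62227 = 17/62227  =  0.00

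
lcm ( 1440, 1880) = 67680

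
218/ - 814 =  - 109/407  =  -0.27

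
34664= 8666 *4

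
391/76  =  5+ 11/76 = 5.14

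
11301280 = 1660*6808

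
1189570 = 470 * 2531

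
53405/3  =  17801 + 2/3 = 17801.67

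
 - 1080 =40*( - 27 )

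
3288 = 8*411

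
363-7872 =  - 7509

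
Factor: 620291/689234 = 2^ ( - 1 )*13^(-1 )*541^ ( - 1)*12659^1 = 12659/14066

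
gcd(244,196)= 4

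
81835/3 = 81835/3= 27278.33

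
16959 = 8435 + 8524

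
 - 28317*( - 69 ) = 1953873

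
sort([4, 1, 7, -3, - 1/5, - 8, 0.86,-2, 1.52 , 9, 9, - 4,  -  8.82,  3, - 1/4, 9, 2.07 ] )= [  -  8.82 , - 8, - 4, - 3 ,-2, - 1/4, - 1/5,0.86, 1, 1.52,2.07, 3, 4, 7, 9,9,9]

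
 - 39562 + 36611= -2951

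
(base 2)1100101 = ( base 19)56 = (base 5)401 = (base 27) 3k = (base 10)101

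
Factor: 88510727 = 43^1 *2058389^1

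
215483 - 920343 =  - 704860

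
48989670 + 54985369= 103975039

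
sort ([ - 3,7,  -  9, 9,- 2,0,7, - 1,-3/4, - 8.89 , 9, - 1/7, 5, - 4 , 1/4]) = [ - 9,-8.89, - 4, - 3, - 2, - 1, - 3/4, - 1/7,  0, 1/4,5, 7, 7, 9,9]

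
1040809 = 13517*77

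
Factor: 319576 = 2^3 * 43^1*929^1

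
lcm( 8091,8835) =768645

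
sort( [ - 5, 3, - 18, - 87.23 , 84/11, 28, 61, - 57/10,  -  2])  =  [-87.23, - 18, - 57/10 , - 5,-2, 3 , 84/11, 28,  61 ]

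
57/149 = 57/149=0.38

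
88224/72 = 3676/3 = 1225.33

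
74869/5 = 14973  +  4/5 = 14973.80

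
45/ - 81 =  - 5/9= - 0.56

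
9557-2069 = 7488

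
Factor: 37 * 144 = 2^4*3^2*37^1 = 5328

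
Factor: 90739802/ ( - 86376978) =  - 45369901/43188489 = - 3^( - 2)*4798721^(-1 ) *45369901^1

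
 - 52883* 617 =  - 32628811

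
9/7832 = 9/7832 = 0.00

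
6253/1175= 6253/1175 = 5.32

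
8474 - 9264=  - 790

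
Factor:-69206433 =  - 3^1*2897^1*7963^1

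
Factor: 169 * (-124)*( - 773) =2^2*13^2*31^1 * 773^1  =  16198988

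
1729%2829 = 1729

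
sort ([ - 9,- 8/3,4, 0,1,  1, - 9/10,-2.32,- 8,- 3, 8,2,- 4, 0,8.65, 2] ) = [-9, - 8, - 4,  -  3,- 8/3, - 2.32, - 9/10,0, 0,1,  1,2,2,4,8,8.65]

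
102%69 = 33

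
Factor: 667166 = 2^1*19^1*97^1 * 181^1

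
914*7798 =7127372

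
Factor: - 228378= -2^1*3^1* 17^1*2239^1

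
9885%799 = 297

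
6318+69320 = 75638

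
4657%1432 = 361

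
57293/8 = 7161 +5/8 = 7161.62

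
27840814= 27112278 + 728536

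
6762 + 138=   6900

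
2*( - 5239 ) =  - 10478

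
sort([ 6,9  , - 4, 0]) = [ - 4 , 0, 6,9]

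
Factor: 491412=2^2* 3^1*31^1*1321^1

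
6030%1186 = 100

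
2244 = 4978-2734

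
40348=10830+29518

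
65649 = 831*79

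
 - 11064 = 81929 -92993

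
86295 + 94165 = 180460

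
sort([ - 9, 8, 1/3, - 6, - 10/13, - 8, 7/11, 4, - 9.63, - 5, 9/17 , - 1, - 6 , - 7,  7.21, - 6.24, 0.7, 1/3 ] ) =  [-9.63, - 9, - 8, - 7, - 6.24, - 6,  -  6, - 5, - 1,  -  10/13,1/3,1/3, 9/17, 7/11, 0.7, 4,7.21, 8 ]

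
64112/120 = 534 + 4/15 = 534.27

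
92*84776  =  7799392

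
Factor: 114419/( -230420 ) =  - 2^( - 2 )*5^ ( - 1)*41^( - 1) * 281^( - 1)*114419^1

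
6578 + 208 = 6786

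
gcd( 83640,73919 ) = 1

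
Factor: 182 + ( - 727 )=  - 5^1 * 109^1 = - 545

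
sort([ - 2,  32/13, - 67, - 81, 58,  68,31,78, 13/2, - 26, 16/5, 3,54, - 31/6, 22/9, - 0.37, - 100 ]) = [ -100, - 81 , - 67, - 26, -31/6, - 2, - 0.37,  22/9,32/13, 3, 16/5,13/2 , 31,54,58 , 68,78]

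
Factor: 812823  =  3^1*11^1*24631^1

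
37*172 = 6364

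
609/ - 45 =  - 14 + 7/15=-13.53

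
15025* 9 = 135225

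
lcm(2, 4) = 4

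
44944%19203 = 6538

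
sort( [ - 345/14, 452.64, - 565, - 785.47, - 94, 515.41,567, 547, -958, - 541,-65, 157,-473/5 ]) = [-958, - 785.47, - 565, - 541, - 473/5,  -  94 , - 65,  -  345/14, 157, 452.64, 515.41 , 547,567]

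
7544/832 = 943/104 = 9.07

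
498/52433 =498/52433 = 0.01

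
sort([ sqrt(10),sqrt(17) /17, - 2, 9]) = [-2, sqrt(17)/17,sqrt(10), 9] 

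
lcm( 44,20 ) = 220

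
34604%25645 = 8959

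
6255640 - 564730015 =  - 558474375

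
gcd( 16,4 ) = 4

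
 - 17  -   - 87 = 70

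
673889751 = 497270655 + 176619096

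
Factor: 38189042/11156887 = 2^1 * 7^( - 1 ) * 1593841^ ( - 1 )*19094521^1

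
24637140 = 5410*4554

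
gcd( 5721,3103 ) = 1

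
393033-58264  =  334769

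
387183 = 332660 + 54523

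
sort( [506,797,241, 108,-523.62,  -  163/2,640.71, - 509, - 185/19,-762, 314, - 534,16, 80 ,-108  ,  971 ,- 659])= [ - 762, - 659,- 534, - 523.62, - 509,-108 , -163/2,-185/19 , 16, 80 , 108,  241,314 , 506,  640.71, 797, 971]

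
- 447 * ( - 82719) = 36975393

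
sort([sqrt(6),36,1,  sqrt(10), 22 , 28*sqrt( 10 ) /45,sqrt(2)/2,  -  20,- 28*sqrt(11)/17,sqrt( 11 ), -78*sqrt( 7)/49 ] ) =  [ - 20, - 28*sqrt(11 )/17 , - 78*sqrt( 7) /49, sqrt( 2 )/2,1,28  *sqrt(10 )/45,sqrt( 6 ),sqrt (10 ) , sqrt( 11) , 22 , 36]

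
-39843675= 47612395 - 87456070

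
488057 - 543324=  - 55267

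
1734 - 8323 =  - 6589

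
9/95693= 9/95693=0.00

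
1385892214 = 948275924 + 437616290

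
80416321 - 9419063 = 70997258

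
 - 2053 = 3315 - 5368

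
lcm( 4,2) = 4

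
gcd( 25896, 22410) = 498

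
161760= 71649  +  90111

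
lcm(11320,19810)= 79240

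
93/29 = 93/29 = 3.21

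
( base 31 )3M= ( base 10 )115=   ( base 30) 3P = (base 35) 3a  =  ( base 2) 1110011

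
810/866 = 405/433 = 0.94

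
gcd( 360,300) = 60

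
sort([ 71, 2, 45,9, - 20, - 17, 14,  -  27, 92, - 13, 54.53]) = [ - 27, - 20,  -  17,- 13, 2, 9, 14, 45,54.53,  71, 92 ] 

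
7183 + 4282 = 11465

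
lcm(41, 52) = 2132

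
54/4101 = 18/1367 = 0.01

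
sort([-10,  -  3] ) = [ - 10 , - 3 ]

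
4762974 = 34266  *139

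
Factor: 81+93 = 174 = 2^1*3^1*29^1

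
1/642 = 1/642 = 0.00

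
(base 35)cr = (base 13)285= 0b110111111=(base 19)14a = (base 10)447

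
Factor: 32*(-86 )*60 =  - 2^8*3^1 * 5^1 * 43^1=- 165120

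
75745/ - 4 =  - 75745/4 = - 18936.25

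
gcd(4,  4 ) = 4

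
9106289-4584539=4521750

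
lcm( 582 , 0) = 0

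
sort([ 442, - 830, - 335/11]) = [-830,- 335/11, 442] 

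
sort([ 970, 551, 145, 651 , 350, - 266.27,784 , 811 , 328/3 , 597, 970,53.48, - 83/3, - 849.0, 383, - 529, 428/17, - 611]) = [ - 849.0, - 611, - 529, - 266.27, - 83/3, 428/17, 53.48, 328/3, 145,350, 383, 551, 597, 651,784,811, 970, 970 ] 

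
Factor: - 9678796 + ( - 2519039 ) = -12197835 =- 3^2*5^1*13^1  *  29^1*719^1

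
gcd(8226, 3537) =9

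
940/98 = 9 + 29/49 = 9.59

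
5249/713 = 7+ 258/713 = 7.36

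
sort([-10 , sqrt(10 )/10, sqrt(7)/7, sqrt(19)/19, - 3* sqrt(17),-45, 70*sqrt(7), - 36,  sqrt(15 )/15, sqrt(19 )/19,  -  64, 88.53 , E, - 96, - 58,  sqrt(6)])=[ - 96,- 64, - 58,-45, - 36, - 3 * sqrt( 17 ), - 10, sqrt(19 )/19, sqrt ( 19) /19, sqrt (15)/15, sqrt(10)/10, sqrt(7 ) /7,sqrt( 6), E, 88.53, 70*sqrt( 7 ) ]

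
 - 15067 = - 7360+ -7707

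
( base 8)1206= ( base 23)152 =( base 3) 212221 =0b1010000110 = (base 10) 646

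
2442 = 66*37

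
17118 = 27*634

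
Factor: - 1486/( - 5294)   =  743/2647 = 743^1 * 2647^(  -  1)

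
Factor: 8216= 2^3*13^1*79^1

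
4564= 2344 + 2220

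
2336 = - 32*( - 73 ) 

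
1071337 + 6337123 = 7408460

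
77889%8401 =2280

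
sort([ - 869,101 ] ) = [- 869, 101]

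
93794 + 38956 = 132750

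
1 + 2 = 3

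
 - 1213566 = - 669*1814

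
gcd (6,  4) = 2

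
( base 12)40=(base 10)48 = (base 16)30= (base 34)1e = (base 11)44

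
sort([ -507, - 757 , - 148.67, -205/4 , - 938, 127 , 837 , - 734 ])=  [-938,-757, - 734, - 507, - 148.67,-205/4, 127,837 ]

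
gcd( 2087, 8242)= 1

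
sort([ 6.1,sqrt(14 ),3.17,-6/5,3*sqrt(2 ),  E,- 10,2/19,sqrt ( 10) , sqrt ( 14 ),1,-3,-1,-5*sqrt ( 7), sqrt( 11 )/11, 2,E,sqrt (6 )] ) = [ - 5 * sqrt( 7),-10,- 3, - 6/5, - 1,2/19 , sqrt( 11) /11, 1,2, sqrt(6 ), E, E,sqrt ( 10 ),3.17,  sqrt(14 ),sqrt( 14),3*sqrt( 2 ), 6.1 ]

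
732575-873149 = -140574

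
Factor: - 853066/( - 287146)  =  227^1  *  1879^1*143573^ ( - 1 ) = 426533/143573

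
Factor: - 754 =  - 2^1*13^1*29^1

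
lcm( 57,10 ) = 570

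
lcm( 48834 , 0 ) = 0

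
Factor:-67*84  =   - 2^2*3^1*7^1 * 67^1 = - 5628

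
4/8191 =4/8191  =  0.00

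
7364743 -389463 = 6975280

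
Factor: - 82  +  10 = - 2^3*3^2= -  72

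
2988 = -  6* ( - 498)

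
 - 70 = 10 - 80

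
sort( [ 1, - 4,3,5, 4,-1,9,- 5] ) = [ - 5, - 4, - 1 , 1, 3, 4,5  ,  9] 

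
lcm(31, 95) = 2945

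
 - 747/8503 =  - 1 + 7756/8503 = - 0.09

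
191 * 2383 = 455153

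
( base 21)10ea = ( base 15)2C7A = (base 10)9565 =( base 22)jgh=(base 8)22535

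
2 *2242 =4484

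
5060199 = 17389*291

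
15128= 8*1891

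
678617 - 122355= 556262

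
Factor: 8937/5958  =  3/2 = 2^( - 1)*3^1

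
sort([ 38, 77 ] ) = [ 38 , 77 ] 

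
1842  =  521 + 1321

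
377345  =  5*75469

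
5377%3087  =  2290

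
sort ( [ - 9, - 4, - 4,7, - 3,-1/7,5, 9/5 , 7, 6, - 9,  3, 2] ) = [ - 9, - 9, - 4, -4,-3, - 1/7,  9/5, 2,3,5, 6, 7,7] 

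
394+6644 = 7038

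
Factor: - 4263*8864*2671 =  -2^5* 3^1*7^2*29^1*277^1 * 2671^1  =  -100929696672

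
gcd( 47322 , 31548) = 15774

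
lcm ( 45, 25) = 225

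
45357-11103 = 34254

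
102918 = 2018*51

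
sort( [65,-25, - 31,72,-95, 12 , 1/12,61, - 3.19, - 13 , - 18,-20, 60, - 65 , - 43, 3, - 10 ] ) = [  -  95, - 65, - 43,- 31,  -  25,  -  20, - 18, - 13, - 10, - 3.19, 1/12,3 , 12, 60, 61, 65, 72 ] 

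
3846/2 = 1923 = 1923.00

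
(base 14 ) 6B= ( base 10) 95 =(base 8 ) 137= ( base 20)4f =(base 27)3e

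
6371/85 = 6371/85=74.95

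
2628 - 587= 2041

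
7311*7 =51177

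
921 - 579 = 342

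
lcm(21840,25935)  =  414960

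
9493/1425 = 6 + 943/1425=6.66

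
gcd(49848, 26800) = 536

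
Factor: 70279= 11^1*6389^1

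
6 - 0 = 6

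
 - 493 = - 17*29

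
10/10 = 1 = 1.00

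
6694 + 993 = 7687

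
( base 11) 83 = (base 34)2n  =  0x5B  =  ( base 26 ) 3D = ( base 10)91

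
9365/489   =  9365/489 = 19.15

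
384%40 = 24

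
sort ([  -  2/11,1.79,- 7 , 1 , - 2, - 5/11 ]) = [ - 7, - 2, - 5/11, - 2/11, 1,1.79 ]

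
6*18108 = 108648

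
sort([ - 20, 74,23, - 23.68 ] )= [ -23.68,-20,23,74]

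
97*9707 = 941579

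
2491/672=3 + 475/672 = 3.71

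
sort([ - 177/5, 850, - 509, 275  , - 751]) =[ - 751, - 509, - 177/5, 275, 850 ] 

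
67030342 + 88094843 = 155125185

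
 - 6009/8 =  - 752 + 7/8= -  751.12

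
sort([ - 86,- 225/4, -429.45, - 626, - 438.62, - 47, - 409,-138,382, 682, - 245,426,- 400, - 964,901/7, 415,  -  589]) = [ - 964, - 626, - 589, - 438.62, - 429.45, - 409, - 400, -245, - 138, - 86 , - 225/4, - 47,901/7,382,415, 426,682]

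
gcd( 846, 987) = 141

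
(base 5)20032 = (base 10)1267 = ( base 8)2363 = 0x4f3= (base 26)1MJ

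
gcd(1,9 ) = 1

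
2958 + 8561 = 11519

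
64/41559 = 64/41559 = 0.00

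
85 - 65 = 20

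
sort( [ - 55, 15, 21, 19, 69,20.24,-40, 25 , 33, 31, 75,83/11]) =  [ - 55 , - 40, 83/11,15, 19,20.24,  21, 25, 31, 33,69, 75]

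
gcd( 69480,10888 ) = 8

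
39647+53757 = 93404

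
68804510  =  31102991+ 37701519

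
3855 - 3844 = 11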